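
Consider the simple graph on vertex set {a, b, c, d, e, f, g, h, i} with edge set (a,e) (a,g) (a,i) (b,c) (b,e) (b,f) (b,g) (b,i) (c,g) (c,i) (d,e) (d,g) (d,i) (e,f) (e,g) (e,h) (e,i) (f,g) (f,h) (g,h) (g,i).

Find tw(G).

3

A width-3 tree decomposition is:
Bags: B1 = {b, e, f, g}  B2 = {b, e, g, i}  B3 = {b, c, g, i}  B4 = {d, e, g, i}  B5 = {a, e, g, i}  B6 = {e, f, g, h}
Tree: B1–B2, B2–B3, B2–B4, B4–B5, B1–B6
Each bag holds 4 vertices, so the decomposition has width 3, which upper-bounds the treewidth. Conversely, {e, f, g, h} is a clique of size 4, and the vertices of any clique must share a bag in every tree decomposition; so some bag has ≥ 4 vertices and tw(G) ≥ 3. Hence tw(G) = 3 exactly.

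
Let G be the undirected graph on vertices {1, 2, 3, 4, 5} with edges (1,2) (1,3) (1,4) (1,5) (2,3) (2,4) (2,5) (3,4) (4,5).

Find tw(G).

3

A width-3 tree decomposition is:
Bags: B1 = {1, 2, 4, 5}  B2 = {1, 2, 3, 4}
Tree: B1–B2
Every bag has size at most 4, so the width is 4 − 1 = 3 and tw(G) ≤ 3. On the other hand G contains the 4-clique {1, 2, 3, 4}. A clique must lie in a single bag of any decomposition, so no decomposition can have width below 3. The upper and lower bounds meet at 3, so that is the treewidth.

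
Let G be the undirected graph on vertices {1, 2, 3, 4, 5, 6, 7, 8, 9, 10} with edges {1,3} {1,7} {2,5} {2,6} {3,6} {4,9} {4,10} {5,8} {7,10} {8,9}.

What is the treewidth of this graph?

2

A width-2 tree decomposition is:
Bags: B1 = {2, 5, 8}  B2 = {2, 6, 8}  B3 = {3, 6, 8}  B4 = {1, 3, 8}  B5 = {1, 7, 8}  B6 = {7, 8, 10}  B7 = {4, 8, 10}  B8 = {4, 8, 9}
Tree: B1–B2, B2–B3, B3–B4, B4–B5, B5–B6, B6–B7, B7–B8
Every bag has size at most 3, so the width is 3 − 1 = 2 and tw(G) ≤ 2. For the lower bound, G contains the cycle 8–5–2–6–3–1–7–10–4–9–8, so G is not a forest; only forests have treewidth ≤ 1, hence tw(G) ≥ 2. Combining the bounds, tw(G) = 2.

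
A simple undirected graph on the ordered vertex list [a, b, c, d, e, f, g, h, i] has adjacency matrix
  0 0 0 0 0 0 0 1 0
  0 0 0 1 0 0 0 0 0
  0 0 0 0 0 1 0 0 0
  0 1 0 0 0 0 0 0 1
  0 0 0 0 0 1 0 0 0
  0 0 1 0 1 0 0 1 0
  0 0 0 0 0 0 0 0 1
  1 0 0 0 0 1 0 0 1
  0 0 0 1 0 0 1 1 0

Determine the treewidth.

A width-1 tree decomposition is:
Bags: B1 = {h, i}  B2 = {d, i}  B3 = {f, h}  B4 = {a, h}  B5 = {c, f}  B6 = {b, d}  B7 = {e, f}  B8 = {g, i}
Tree: B1–B2, B1–B3, B1–B4, B3–B5, B2–B6, B3–B7, B1–B8
The largest bag has 2 vertices, giving width 1; this decomposition certifies tw(G) ≤ 1. G has an edge, so its treewidth is at least 1. Therefore the treewidth is 1.

1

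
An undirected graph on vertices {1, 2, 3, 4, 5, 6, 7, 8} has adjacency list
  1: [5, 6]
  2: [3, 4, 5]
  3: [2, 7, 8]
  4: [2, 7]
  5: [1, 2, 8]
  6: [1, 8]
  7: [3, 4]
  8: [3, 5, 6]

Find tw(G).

2

A width-2 tree decomposition is:
Bags: B1 = {2, 4, 7}  B2 = {2, 3, 7}  B3 = {2, 3, 5}  B4 = {3, 5, 8}  B5 = {1, 5, 8}  B6 = {1, 6, 8}
Tree: B1–B2, B2–B3, B3–B4, B4–B5, B5–B6
Every bag has size at most 3, so the width is 3 − 1 = 2 and tw(G) ≤ 2. Since 4–7–3–2–4 is a cycle in G, G is not acyclic. Forests are exactly the graphs of treewidth ≤ 1, so tw(G) ≥ 2. Combining the bounds, tw(G) = 2.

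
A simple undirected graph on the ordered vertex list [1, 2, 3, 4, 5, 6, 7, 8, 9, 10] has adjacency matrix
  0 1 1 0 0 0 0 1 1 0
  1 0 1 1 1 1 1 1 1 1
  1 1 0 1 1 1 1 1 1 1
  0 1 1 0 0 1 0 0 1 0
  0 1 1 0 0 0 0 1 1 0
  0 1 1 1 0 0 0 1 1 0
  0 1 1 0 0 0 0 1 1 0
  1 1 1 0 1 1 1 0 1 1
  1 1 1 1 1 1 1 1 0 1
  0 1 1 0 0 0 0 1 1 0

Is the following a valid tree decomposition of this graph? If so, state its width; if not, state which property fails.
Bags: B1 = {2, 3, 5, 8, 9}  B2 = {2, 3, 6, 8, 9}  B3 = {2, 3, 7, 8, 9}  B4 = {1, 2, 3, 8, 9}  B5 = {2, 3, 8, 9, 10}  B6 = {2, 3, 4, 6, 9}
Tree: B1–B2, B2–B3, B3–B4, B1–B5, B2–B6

Yes; width 4.

Checking the three conditions: (i) the bags cover all of {1, 2, 3, 4, 5, 6, 7, 8, 9, 10}; (ii) for each edge, some bag contains both endpoints; (iii) the bags containing any fixed vertex form a subtree. All hold, so the decomposition is valid with width 5 − 1 = 4.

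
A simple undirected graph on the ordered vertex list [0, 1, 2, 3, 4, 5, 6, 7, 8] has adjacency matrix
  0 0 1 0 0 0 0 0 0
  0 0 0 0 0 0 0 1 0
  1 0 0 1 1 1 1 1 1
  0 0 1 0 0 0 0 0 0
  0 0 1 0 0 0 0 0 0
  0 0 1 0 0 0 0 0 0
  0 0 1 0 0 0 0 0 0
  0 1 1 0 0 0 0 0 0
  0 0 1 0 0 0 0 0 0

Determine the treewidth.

1

A width-1 tree decomposition is:
Bags: B1 = {2, 7}  B2 = {2, 8}  B3 = {2, 4}  B4 = {2, 3}  B5 = {2, 5}  B6 = {2, 6}  B7 = {0, 2}  B8 = {1, 7}
Tree: B1–B2, B1–B3, B3–B4, B2–B5, B3–B6, B6–B7, B1–B8
The largest bag has 2 vertices, giving width 1; this decomposition certifies tw(G) ≤ 1. Since G has at least one edge (e.g. 7–2), it is not an edgeless graph, so tw(G) ≥ 1. Therefore the treewidth is 1.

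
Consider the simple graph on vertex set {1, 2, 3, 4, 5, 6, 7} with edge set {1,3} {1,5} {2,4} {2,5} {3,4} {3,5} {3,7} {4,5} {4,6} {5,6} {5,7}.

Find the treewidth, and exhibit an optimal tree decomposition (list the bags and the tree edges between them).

Each bag holds 3 vertices, so the decomposition has width 2, which upper-bounds the treewidth. On the other hand G contains the 3-clique {2, 4, 5}. A clique must lie in a single bag of any decomposition, so no decomposition can have width below 2. Hence tw(G) = 2 exactly.

Treewidth 2.
One optimal decomposition is:
Bags: B1 = {3, 4, 5}  B2 = {4, 5, 6}  B3 = {3, 5, 7}  B4 = {1, 3, 5}  B5 = {2, 4, 5}
Tree: B1–B2, B1–B3, B3–B4, B1–B5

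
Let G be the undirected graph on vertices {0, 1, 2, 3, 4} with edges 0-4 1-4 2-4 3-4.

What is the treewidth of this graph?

1

A width-1 tree decomposition is:
Bags: B1 = {3, 4}  B2 = {2, 4}  B3 = {0, 4}  B4 = {1, 4}
Tree: B1–B2, B1–B3, B1–B4
Each bag holds 2 vertices, so the decomposition has width 1, which upper-bounds the treewidth. Any graph with an edge has treewidth ≥ 1, and G has the edge 3–4. Hence tw(G) = 1 exactly.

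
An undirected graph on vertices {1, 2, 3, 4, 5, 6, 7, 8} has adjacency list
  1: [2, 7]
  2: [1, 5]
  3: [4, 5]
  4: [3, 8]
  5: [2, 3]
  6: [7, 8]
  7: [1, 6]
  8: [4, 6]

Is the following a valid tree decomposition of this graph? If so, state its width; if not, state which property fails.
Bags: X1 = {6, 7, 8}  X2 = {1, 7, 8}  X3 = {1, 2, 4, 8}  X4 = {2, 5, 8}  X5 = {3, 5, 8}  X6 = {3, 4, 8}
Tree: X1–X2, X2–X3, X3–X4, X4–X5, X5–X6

A tree decomposition must satisfy three properties: every vertex lies in some bag; for every edge, both endpoints lie together in some bag; and for every vertex, the bags containing it form a connected subtree. Here bags containing vertex 4 are not connected in the tree, so the decomposition is invalid.

No — bags containing vertex 4 are not connected in the tree.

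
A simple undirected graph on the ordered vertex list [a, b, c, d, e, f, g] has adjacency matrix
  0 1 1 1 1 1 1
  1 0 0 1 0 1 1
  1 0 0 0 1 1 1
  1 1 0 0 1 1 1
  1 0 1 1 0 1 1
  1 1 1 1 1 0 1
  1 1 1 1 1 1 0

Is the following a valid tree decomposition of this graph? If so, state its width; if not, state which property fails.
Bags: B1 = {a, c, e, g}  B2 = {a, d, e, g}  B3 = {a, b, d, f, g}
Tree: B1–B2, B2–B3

A tree decomposition must satisfy three properties: every vertex lies in some bag; for every edge, both endpoints lie together in some bag; and for every vertex, the bags containing it form a connected subtree. Here edge (f,e) lies in no bag, so the decomposition is invalid.

No — edge (f,e) lies in no bag.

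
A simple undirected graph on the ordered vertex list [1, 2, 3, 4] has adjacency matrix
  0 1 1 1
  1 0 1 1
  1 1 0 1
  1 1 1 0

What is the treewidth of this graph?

A width-3 tree decomposition is:
Bags: B1 = {1, 2, 3, 4}
Tree: (single bag)
A single bag containing all 4 vertices is trivially a valid decomposition of width 3. Conversely, {1, 2, 3, 4} is a clique of size 4, and the vertices of any clique must share a bag in every tree decomposition; so some bag has ≥ 4 vertices and tw(G) ≥ 3. Therefore the treewidth is 3.

3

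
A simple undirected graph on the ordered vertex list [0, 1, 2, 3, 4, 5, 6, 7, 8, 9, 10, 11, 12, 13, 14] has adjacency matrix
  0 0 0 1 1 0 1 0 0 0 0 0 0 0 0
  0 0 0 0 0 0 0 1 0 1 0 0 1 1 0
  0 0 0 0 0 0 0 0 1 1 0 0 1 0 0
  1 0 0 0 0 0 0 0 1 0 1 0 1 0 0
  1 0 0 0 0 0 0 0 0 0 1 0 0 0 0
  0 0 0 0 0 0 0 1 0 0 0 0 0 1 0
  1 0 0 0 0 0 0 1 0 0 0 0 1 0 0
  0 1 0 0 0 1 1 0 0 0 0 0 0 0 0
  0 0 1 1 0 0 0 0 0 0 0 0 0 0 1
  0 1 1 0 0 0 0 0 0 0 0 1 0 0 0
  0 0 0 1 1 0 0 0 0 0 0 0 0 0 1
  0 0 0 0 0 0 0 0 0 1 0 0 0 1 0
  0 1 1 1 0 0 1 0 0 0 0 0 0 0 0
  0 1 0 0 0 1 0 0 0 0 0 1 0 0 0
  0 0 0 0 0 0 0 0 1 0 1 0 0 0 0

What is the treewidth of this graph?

A width-3 tree decomposition is:
Bags: B1 = {4, 8, 10, 14}  B2 = {3, 4, 8, 10}  B3 = {0, 3, 4, 8}  B4 = {0, 2, 3, 8}  B5 = {0, 2, 3, 12}  B6 = {0, 2, 6, 12}  B7 = {2, 6, 9, 12}  B8 = {1, 6, 9, 12}  B9 = {1, 6, 7, 9}  B10 = {1, 7, 9, 11}  B11 = {1, 7, 11, 13}  B12 = {5, 7, 11, 13}
Tree: B1–B2, B2–B3, B3–B4, B4–B5, B5–B6, B6–B7, B7–B8, B8–B9, B9–B10, B10–B11, B11–B12
Every bag has size at most 4, so the width is 4 − 1 = 3 and tw(G) ≤ 3. For the lower bound: the 4 vertex sets {4,10,14}, {8}, {3}, {0,2,6,12} are disjoint, each induces a connected subgraph, and every pair is joined by at least one edge of G. Contracting each set to a single vertex therefore yields K_{4} as a minor, and since treewidth is minor-monotone, tw(G) ≥ tw(K_{4}) = 3. Hence tw(G) = 3 exactly.

3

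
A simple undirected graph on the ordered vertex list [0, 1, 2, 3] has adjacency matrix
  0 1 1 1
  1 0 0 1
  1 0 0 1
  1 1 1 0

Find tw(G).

2

A width-2 tree decomposition is:
Bags: B1 = {0, 1, 3}  B2 = {0, 2, 3}
Tree: B1–B2
Every bag has size at most 3, so the width is 3 − 1 = 2 and tw(G) ≤ 2. On the other hand G contains the 3-clique {0, 1, 3}. A clique must lie in a single bag of any decomposition, so no decomposition can have width below 2. The upper and lower bounds meet at 2, so that is the treewidth.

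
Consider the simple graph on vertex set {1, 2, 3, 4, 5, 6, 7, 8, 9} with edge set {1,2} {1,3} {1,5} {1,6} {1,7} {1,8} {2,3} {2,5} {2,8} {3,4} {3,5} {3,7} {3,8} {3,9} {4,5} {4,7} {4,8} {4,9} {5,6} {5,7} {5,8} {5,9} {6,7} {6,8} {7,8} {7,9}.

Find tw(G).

A width-4 tree decomposition is:
Bags: B1 = {3, 4, 5, 7, 8}  B2 = {3, 4, 5, 7, 9}  B3 = {1, 3, 5, 7, 8}  B4 = {1, 5, 6, 7, 8}  B5 = {1, 2, 3, 5, 8}
Tree: B1–B2, B1–B3, B3–B4, B3–B5
The largest bag has 5 vertices, giving width 4; this decomposition certifies tw(G) ≤ 4. Conversely, {1, 2, 3, 5, 8} is a clique of size 5, and the vertices of any clique must share a bag in every tree decomposition; so some bag has ≥ 5 vertices and tw(G) ≥ 4. Hence tw(G) = 4 exactly.

4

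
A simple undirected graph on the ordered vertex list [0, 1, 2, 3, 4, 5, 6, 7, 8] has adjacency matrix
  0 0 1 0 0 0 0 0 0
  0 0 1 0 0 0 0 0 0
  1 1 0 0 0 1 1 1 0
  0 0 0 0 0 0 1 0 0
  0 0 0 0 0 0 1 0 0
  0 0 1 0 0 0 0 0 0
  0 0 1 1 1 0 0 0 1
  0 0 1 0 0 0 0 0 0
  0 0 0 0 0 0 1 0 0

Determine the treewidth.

1

A width-1 tree decomposition is:
Bags: B1 = {2, 6}  B2 = {2, 7}  B3 = {4, 6}  B4 = {0, 2}  B5 = {2, 5}  B6 = {1, 2}  B7 = {6, 8}  B8 = {3, 6}
Tree: B1–B2, B1–B3, B2–B4, B1–B5, B1–B6, B1–B7, B7–B8
Each bag holds 2 vertices, so the decomposition has width 1, which upper-bounds the treewidth. G has an edge, so its treewidth is at least 1. Combining the bounds, tw(G) = 1.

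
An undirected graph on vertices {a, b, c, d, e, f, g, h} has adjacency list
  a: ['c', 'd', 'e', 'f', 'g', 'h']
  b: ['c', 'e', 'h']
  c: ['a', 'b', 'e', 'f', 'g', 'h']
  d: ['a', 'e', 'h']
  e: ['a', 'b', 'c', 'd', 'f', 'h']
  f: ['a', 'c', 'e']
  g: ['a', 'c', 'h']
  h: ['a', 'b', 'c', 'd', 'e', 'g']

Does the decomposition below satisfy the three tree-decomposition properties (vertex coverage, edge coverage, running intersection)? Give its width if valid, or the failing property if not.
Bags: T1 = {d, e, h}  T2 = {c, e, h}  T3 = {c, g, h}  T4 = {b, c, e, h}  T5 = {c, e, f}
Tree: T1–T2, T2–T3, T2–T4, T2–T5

No — vertex a appears in no bag.

A tree decomposition must satisfy three properties: every vertex lies in some bag; for every edge, both endpoints lie together in some bag; and for every vertex, the bags containing it form a connected subtree. Here vertex a appears in no bag, so the decomposition is invalid.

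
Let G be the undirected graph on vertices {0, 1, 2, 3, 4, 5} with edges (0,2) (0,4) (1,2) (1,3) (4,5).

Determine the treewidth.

1

A width-1 tree decomposition is:
Bags: B1 = {1, 3}  B2 = {1, 2}  B3 = {0, 2}  B4 = {0, 4}  B5 = {4, 5}
Tree: B1–B2, B2–B3, B3–B4, B4–B5
Every bag has size at most 2, so the width is 2 − 1 = 1 and tw(G) ≤ 1. G has an edge, so its treewidth is at least 1. Hence tw(G) = 1 exactly.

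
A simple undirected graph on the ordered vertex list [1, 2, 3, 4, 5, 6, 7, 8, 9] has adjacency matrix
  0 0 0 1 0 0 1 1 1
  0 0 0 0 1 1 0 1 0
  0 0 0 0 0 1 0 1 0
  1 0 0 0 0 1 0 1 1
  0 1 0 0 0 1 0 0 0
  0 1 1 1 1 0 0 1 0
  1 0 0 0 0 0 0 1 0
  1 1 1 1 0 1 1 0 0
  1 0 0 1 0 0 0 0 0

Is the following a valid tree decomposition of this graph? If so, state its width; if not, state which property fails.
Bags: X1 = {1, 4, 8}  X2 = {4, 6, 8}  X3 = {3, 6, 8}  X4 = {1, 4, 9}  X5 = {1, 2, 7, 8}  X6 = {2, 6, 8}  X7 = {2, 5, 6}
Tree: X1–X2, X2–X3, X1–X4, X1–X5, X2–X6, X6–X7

A tree decomposition must satisfy three properties: every vertex lies in some bag; for every edge, both endpoints lie together in some bag; and for every vertex, the bags containing it form a connected subtree. Here bags containing vertex 2 are not connected in the tree, so the decomposition is invalid.

No — bags containing vertex 2 are not connected in the tree.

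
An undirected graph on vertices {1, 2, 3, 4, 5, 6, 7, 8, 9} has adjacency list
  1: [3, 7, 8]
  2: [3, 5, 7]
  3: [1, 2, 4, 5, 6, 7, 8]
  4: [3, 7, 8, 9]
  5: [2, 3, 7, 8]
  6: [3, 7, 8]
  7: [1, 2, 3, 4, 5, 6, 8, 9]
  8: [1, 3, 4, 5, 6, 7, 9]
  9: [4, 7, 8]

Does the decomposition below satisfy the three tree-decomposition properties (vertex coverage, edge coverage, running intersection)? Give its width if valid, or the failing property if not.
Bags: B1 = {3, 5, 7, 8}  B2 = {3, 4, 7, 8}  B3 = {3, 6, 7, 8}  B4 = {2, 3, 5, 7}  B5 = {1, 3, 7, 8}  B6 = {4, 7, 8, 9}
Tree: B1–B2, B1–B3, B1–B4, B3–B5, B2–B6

Yes; width 3.

Every vertex of G appears in some bag (union = {1, 2, 3, 4, 5, 6, 7, 8, 9}); every edge is covered by a bag; and for each vertex v the set of bags containing v is connected in the bag tree. The decomposition is therefore valid. The largest bag has 4 vertices, so the width is 3.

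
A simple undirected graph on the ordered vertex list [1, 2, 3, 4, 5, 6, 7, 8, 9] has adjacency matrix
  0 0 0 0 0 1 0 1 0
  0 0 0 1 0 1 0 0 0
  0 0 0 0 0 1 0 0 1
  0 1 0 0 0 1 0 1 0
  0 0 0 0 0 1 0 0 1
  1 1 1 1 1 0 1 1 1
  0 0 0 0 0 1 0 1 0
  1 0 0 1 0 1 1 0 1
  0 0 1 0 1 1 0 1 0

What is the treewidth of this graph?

2

A width-2 tree decomposition is:
Bags: B1 = {1, 6, 8}  B2 = {6, 8, 9}  B3 = {6, 7, 8}  B4 = {4, 6, 8}  B5 = {3, 6, 9}  B6 = {5, 6, 9}  B7 = {2, 4, 6}
Tree: B1–B2, B1–B3, B1–B4, B2–B5, B2–B6, B4–B7
Each bag holds 3 vertices, so the decomposition has width 2, which upper-bounds the treewidth. Conversely, {1, 6, 8} is a clique of size 3, and the vertices of any clique must share a bag in every tree decomposition; so some bag has ≥ 3 vertices and tw(G) ≥ 2. Therefore the treewidth is 2.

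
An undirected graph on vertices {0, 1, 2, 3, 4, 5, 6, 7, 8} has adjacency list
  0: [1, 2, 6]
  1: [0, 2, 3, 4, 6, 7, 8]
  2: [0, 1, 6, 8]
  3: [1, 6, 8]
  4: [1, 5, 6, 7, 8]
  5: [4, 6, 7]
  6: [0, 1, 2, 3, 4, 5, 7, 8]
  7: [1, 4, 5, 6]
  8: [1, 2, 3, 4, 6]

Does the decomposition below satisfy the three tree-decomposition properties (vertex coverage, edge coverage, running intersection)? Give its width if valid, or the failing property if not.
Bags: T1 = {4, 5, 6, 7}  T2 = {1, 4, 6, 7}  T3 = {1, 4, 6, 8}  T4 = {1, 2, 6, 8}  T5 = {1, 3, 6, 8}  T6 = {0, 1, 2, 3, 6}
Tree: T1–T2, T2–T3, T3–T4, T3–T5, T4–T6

No — bags containing vertex 3 are not connected in the tree.

A tree decomposition must satisfy three properties: every vertex lies in some bag; for every edge, both endpoints lie together in some bag; and for every vertex, the bags containing it form a connected subtree. Here bags containing vertex 3 are not connected in the tree, so the decomposition is invalid.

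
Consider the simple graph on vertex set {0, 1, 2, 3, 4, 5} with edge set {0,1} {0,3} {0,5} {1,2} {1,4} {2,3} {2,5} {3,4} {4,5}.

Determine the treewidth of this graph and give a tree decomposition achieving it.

Treewidth 3.
One optimal decomposition is:
Bags: B1 = {0, 1, 3, 5}  B2 = {1, 3, 4, 5}  B3 = {1, 2, 3, 5}
Tree: B1–B2, B2–B3

Every bag has size at most 4, so the width is 4 − 1 = 3 and tw(G) ≤ 3. For the lower bound: the 4 vertex sets {0,3}, {4,5}, {1}, {2} are disjoint, each induces a connected subgraph, and every pair is joined by at least one edge of G. Contracting each set to a single vertex therefore yields K_{4} as a minor, and since treewidth is minor-monotone, tw(G) ≥ tw(K_{4}) = 3. The upper and lower bounds meet at 3, so that is the treewidth.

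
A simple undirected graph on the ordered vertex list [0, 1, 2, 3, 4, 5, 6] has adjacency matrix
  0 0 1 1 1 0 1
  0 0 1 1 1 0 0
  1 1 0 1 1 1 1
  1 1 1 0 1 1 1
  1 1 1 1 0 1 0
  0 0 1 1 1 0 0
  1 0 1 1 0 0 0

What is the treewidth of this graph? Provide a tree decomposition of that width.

Treewidth 3.
One such decomposition:
Bags: B1 = {0, 2, 3, 4}  B2 = {0, 2, 3, 6}  B3 = {1, 2, 3, 4}  B4 = {2, 3, 4, 5}
Tree: B1–B2, B1–B3, B1–B4

The largest bag has 4 vertices, giving width 3; this decomposition certifies tw(G) ≤ 3. Conversely, {0, 2, 3, 4} is a clique of size 4, and the vertices of any clique must share a bag in every tree decomposition; so some bag has ≥ 4 vertices and tw(G) ≥ 3. Therefore the treewidth is 3.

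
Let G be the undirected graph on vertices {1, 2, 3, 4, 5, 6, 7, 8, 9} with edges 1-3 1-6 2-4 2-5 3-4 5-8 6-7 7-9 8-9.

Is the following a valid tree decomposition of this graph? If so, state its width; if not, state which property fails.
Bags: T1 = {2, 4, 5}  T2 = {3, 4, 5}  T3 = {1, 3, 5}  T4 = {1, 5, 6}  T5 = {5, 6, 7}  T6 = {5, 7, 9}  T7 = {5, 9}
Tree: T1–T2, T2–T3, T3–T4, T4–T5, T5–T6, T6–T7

A tree decomposition must satisfy three properties: every vertex lies in some bag; for every edge, both endpoints lie together in some bag; and for every vertex, the bags containing it form a connected subtree. Here vertex 8 appears in no bag, so the decomposition is invalid.

No — vertex 8 appears in no bag.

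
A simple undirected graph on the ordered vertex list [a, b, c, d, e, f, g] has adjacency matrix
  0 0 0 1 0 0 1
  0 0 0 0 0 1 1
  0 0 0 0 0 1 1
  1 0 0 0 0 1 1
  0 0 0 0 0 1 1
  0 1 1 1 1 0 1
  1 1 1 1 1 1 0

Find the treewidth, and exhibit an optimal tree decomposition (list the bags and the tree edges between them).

Treewidth 2.
Bags: B1 = {e, f, g}  B2 = {b, f, g}  B3 = {d, f, g}  B4 = {c, f, g}  B5 = {a, d, g}
Tree: B1–B2, B1–B3, B1–B4, B3–B5

The largest bag has 3 vertices, giving width 2; this decomposition certifies tw(G) ≤ 2. On the other hand G contains the 3-clique {a, d, g}. A clique must lie in a single bag of any decomposition, so no decomposition can have width below 2. Combining the bounds, tw(G) = 2.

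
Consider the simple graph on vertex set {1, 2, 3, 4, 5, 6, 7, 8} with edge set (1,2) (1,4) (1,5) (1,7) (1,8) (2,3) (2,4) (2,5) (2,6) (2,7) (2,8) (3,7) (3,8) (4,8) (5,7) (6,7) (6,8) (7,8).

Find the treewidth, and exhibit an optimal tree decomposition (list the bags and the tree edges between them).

Each bag holds 4 vertices, so the decomposition has width 3, which upper-bounds the treewidth. For the lower bound, the 4 vertices {1, 2, 4, 8} are pairwise adjacent, and any tree decomposition puts a clique entirely inside one bag — forcing width ≥ 3. Hence tw(G) = 3 exactly.

Treewidth 3.
One such decomposition:
Bags: B1 = {2, 6, 7, 8}  B2 = {1, 2, 7, 8}  B3 = {1, 2, 5, 7}  B4 = {1, 2, 4, 8}  B5 = {2, 3, 7, 8}
Tree: B1–B2, B2–B3, B2–B4, B1–B5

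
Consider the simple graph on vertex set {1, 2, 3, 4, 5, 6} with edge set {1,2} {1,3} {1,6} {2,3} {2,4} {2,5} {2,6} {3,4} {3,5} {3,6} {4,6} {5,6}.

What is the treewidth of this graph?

3

A width-3 tree decomposition is:
Bags: B1 = {2, 3, 4, 6}  B2 = {1, 2, 3, 6}  B3 = {2, 3, 5, 6}
Tree: B1–B2, B1–B3
Each bag holds 4 vertices, so the decomposition has width 3, which upper-bounds the treewidth. On the other hand G contains the 4-clique {1, 2, 3, 6}. A clique must lie in a single bag of any decomposition, so no decomposition can have width below 3. Therefore the treewidth is 3.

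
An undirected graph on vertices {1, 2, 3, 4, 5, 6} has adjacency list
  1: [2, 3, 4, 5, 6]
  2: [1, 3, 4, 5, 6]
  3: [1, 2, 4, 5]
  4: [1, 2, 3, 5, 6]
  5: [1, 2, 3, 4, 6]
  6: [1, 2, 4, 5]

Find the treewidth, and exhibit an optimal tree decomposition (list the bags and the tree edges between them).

Treewidth 4.
Bags: B1 = {1, 2, 4, 5, 6}  B2 = {1, 2, 3, 4, 5}
Tree: B1–B2

Each bag holds 5 vertices, so the decomposition has width 4, which upper-bounds the treewidth. Conversely, {1, 2, 3, 4, 5} is a clique of size 5, and the vertices of any clique must share a bag in every tree decomposition; so some bag has ≥ 5 vertices and tw(G) ≥ 4. Therefore the treewidth is 4.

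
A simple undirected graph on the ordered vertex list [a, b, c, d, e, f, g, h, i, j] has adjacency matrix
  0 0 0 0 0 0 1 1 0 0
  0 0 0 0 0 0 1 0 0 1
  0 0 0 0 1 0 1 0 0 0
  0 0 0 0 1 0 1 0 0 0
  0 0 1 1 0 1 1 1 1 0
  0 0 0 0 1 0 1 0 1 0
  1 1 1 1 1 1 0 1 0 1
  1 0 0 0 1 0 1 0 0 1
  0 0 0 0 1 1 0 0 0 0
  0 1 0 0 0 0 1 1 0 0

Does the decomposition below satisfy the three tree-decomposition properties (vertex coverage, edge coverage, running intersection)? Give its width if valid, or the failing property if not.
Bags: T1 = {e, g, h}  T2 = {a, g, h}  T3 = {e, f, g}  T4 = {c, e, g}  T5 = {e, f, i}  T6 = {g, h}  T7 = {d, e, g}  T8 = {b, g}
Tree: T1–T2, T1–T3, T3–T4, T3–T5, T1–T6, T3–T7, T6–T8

A tree decomposition must satisfy three properties: every vertex lies in some bag; for every edge, both endpoints lie together in some bag; and for every vertex, the bags containing it form a connected subtree. Here vertex j appears in no bag, so the decomposition is invalid.

No — vertex j appears in no bag.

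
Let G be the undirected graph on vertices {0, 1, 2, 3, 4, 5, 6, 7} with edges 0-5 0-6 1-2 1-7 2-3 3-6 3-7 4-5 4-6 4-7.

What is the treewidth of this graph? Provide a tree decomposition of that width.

Every bag has size at most 3, so the width is 3 − 1 = 2 and tw(G) ≤ 2. The edges 2–1–7–3–2 form a cycle, so G is not a tree and its treewidth is at least 2. Hence tw(G) = 2 exactly.

Treewidth 2.
One such decomposition:
Bags: B1 = {1, 2, 3}  B2 = {1, 3, 7}  B3 = {3, 6, 7}  B4 = {4, 6, 7}  B5 = {0, 4, 6}  B6 = {0, 4, 5}
Tree: B1–B2, B2–B3, B3–B4, B4–B5, B5–B6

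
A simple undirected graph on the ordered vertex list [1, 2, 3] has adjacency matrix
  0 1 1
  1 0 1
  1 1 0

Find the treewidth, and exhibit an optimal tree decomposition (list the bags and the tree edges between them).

Treewidth 2.
Bags: B1 = {1, 2, 3}
Tree: (single bag)

A single bag containing all 3 vertices is trivially a valid decomposition of width 2. Conversely, {1, 2, 3} is a clique of size 3, and the vertices of any clique must share a bag in every tree decomposition; so some bag has ≥ 3 vertices and tw(G) ≥ 2. Hence tw(G) = 2 exactly.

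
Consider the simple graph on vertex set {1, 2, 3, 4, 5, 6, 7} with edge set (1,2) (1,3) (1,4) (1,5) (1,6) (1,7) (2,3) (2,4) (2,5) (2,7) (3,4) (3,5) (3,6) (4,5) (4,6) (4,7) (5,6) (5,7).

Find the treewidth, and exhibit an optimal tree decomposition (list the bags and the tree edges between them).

Each bag holds 5 vertices, so the decomposition has width 4, which upper-bounds the treewidth. Conversely, {1, 2, 3, 4, 5} is a clique of size 5, and the vertices of any clique must share a bag in every tree decomposition; so some bag has ≥ 5 vertices and tw(G) ≥ 4. The upper and lower bounds meet at 4, so that is the treewidth.

Treewidth 4.
One such decomposition:
Bags: B1 = {1, 2, 4, 5, 7}  B2 = {1, 2, 3, 4, 5}  B3 = {1, 3, 4, 5, 6}
Tree: B1–B2, B2–B3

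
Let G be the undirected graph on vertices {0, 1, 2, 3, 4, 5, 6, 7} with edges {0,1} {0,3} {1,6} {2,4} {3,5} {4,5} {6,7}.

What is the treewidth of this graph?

A width-1 tree decomposition is:
Bags: B1 = {2, 4}  B2 = {4, 5}  B3 = {3, 5}  B4 = {0, 3}  B5 = {0, 1}  B6 = {1, 6}  B7 = {6, 7}
Tree: B1–B2, B2–B3, B3–B4, B4–B5, B5–B6, B6–B7
Each bag holds 2 vertices, so the decomposition has width 1, which upper-bounds the treewidth. Since G has at least one edge (e.g. 2–4), it is not an edgeless graph, so tw(G) ≥ 1. Therefore the treewidth is 1.

1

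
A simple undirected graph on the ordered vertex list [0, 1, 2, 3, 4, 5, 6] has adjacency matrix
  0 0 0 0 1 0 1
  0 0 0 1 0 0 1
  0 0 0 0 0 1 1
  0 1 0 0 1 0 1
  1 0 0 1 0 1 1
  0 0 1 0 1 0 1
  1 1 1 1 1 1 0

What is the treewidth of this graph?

2

A width-2 tree decomposition is:
Bags: B1 = {0, 4, 6}  B2 = {3, 4, 6}  B3 = {4, 5, 6}  B4 = {1, 3, 6}  B5 = {2, 5, 6}
Tree: B1–B2, B1–B3, B2–B4, B3–B5
Every bag has size at most 3, so the width is 3 − 1 = 2 and tw(G) ≤ 2. Conversely, {1, 3, 6} is a clique of size 3, and the vertices of any clique must share a bag in every tree decomposition; so some bag has ≥ 3 vertices and tw(G) ≥ 2. Therefore the treewidth is 2.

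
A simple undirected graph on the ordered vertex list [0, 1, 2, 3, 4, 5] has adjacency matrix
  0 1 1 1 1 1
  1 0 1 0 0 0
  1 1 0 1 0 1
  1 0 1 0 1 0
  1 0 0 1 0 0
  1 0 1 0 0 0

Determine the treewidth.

A width-2 tree decomposition is:
Bags: B1 = {0, 1, 2}  B2 = {0, 2, 3}  B3 = {0, 2, 5}  B4 = {0, 3, 4}
Tree: B1–B2, B2–B3, B2–B4
The largest bag has 3 vertices, giving width 2; this decomposition certifies tw(G) ≤ 2. On the other hand G contains the 3-clique {0, 1, 2}. A clique must lie in a single bag of any decomposition, so no decomposition can have width below 2. Combining the bounds, tw(G) = 2.

2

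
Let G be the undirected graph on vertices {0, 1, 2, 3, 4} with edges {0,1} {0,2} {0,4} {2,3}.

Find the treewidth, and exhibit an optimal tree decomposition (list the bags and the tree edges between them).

Treewidth 1.
Bags: B1 = {0, 2}  B2 = {2, 3}  B3 = {0, 4}  B4 = {0, 1}
Tree: B1–B2, B1–B3, B3–B4

Each bag holds 2 vertices, so the decomposition has width 1, which upper-bounds the treewidth. Any graph with an edge has treewidth ≥ 1, and G has the edge 0–2. Combining the bounds, tw(G) = 1.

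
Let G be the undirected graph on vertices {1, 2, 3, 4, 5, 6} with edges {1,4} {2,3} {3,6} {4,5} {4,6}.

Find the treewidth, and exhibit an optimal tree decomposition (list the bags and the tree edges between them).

The largest bag has 2 vertices, giving width 1; this decomposition certifies tw(G) ≤ 1. Any graph with an edge has treewidth ≥ 1, and G has the edge 6–4. Hence tw(G) = 1 exactly.

Treewidth 1.
One such decomposition:
Bags: B1 = {4, 6}  B2 = {4, 5}  B3 = {1, 4}  B4 = {3, 6}  B5 = {2, 3}
Tree: B1–B2, B2–B3, B1–B4, B4–B5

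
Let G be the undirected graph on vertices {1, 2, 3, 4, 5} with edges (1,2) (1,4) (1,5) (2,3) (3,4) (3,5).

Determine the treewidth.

2

A width-2 tree decomposition is:
Bags: B1 = {1, 2, 3}  B2 = {1, 3, 4}  B3 = {1, 3, 5}
Tree: B1–B2, B2–B3
The largest bag has 3 vertices, giving width 2; this decomposition certifies tw(G) ≤ 2. Since 3–2–1–4–3 is a cycle in G, G is not acyclic. Forests are exactly the graphs of treewidth ≤ 1, so tw(G) ≥ 2. The upper and lower bounds meet at 2, so that is the treewidth.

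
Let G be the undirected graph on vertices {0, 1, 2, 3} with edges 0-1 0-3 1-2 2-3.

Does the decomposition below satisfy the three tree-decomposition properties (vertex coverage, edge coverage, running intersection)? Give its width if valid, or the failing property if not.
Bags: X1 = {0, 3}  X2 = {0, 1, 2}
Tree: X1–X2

No — edge (2,3) lies in no bag.

A tree decomposition must satisfy three properties: every vertex lies in some bag; for every edge, both endpoints lie together in some bag; and for every vertex, the bags containing it form a connected subtree. Here edge (2,3) lies in no bag, so the decomposition is invalid.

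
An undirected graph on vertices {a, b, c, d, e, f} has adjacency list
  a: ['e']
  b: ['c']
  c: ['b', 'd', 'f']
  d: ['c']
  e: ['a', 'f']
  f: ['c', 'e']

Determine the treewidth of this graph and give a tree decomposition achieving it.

The largest bag has 2 vertices, giving width 1; this decomposition certifies tw(G) ≤ 1. Any graph with an edge has treewidth ≥ 1, and G has the edge b–c. Therefore the treewidth is 1.

Treewidth 1.
Bags: B1 = {b, c}  B2 = {c, f}  B3 = {c, d}  B4 = {e, f}  B5 = {a, e}
Tree: B1–B2, B1–B3, B2–B4, B4–B5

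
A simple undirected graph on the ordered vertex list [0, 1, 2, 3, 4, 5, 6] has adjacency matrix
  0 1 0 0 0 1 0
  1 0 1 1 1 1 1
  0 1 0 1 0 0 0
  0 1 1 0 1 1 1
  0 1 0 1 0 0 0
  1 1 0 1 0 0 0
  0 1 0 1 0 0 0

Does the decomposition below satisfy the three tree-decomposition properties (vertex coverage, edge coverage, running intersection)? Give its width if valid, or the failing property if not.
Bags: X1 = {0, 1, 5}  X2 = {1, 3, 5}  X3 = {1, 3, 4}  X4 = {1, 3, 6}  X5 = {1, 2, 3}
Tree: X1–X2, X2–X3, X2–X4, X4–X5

Yes; width 2.

Vertex coverage: the bags together contain {0, 1, 2, 3, 4, 5, 6}, the full vertex set. Edge coverage: each edge of G has both endpoints in at least one bag. Running intersection: for every vertex, the bags containing it form a connected subtree. All three properties hold, so this is a valid tree decomposition of width max|bag| − 1 = 2, and hence tw(G) ≤ 2.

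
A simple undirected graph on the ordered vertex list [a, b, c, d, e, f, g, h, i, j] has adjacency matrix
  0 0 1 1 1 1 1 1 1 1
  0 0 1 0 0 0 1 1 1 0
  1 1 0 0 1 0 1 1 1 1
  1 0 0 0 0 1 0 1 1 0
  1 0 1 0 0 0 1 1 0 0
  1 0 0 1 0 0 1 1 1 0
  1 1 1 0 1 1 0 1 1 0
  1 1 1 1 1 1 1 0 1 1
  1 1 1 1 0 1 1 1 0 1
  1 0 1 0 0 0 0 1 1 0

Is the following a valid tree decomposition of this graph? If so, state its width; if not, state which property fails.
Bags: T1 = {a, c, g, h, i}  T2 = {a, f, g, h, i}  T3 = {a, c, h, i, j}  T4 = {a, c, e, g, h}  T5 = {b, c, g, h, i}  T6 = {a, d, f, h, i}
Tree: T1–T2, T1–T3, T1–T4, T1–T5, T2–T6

Yes; width 4.

Every vertex of G appears in some bag (union = {a, b, c, d, e, f, g, h, i, j}); every edge is covered by a bag; and for each vertex v the set of bags containing v is connected in the bag tree. The decomposition is therefore valid. The largest bag has 5 vertices, so the width is 4.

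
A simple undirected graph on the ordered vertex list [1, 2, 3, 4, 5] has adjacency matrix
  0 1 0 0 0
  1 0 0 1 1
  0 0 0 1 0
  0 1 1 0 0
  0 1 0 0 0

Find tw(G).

1

A width-1 tree decomposition is:
Bags: B1 = {2, 5}  B2 = {2, 4}  B3 = {3, 4}  B4 = {1, 2}
Tree: B1–B2, B2–B3, B1–B4
Every bag has size at most 2, so the width is 2 − 1 = 1 and tw(G) ≤ 1. Since G has at least one edge (e.g. 2–5), it is not an edgeless graph, so tw(G) ≥ 1. The upper and lower bounds meet at 1, so that is the treewidth.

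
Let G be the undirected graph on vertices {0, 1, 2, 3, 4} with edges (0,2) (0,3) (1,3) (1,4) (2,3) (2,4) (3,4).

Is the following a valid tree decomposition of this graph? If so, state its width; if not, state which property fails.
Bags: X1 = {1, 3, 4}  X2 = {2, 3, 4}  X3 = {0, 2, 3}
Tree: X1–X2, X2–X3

Yes; width 2.

Vertex coverage: the bags together contain {0, 1, 2, 3, 4}, the full vertex set. Edge coverage: each edge of G has both endpoints in at least one bag. Running intersection: for every vertex, the bags containing it form a connected subtree. All three properties hold, so this is a valid tree decomposition of width max|bag| − 1 = 2, and hence tw(G) ≤ 2.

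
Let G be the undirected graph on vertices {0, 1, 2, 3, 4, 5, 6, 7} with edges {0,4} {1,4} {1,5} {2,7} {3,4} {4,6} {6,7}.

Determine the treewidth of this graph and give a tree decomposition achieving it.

Treewidth 1.
One optimal decomposition is:
Bags: B1 = {4, 6}  B2 = {1, 4}  B3 = {3, 4}  B4 = {6, 7}  B5 = {0, 4}  B6 = {2, 7}  B7 = {1, 5}
Tree: B1–B2, B2–B3, B1–B4, B2–B5, B4–B6, B2–B7

The largest bag has 2 vertices, giving width 1; this decomposition certifies tw(G) ≤ 1. G has an edge, so its treewidth is at least 1. Hence tw(G) = 1 exactly.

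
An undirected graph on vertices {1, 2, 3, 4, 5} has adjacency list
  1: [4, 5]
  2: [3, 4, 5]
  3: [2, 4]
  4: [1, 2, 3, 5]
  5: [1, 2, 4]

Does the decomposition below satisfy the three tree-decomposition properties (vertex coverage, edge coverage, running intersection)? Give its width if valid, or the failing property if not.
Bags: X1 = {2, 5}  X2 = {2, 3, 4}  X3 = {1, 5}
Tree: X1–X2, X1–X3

No — edge (4,5) lies in no bag.

A tree decomposition must satisfy three properties: every vertex lies in some bag; for every edge, both endpoints lie together in some bag; and for every vertex, the bags containing it form a connected subtree. Here edge (4,5) lies in no bag, so the decomposition is invalid.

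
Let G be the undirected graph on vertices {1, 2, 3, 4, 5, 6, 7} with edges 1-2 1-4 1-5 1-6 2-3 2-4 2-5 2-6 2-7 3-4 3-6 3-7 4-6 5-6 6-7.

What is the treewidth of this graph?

A width-3 tree decomposition is:
Bags: B1 = {1, 2, 5, 6}  B2 = {1, 2, 4, 6}  B3 = {2, 3, 4, 6}  B4 = {2, 3, 6, 7}
Tree: B1–B2, B2–B3, B3–B4
The largest bag has 4 vertices, giving width 3; this decomposition certifies tw(G) ≤ 3. Conversely, {1, 2, 4, 6} is a clique of size 4, and the vertices of any clique must share a bag in every tree decomposition; so some bag has ≥ 4 vertices and tw(G) ≥ 3. Combining the bounds, tw(G) = 3.

3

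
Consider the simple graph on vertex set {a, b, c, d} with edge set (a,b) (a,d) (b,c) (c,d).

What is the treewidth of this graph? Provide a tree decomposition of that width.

Treewidth 2.
One such decomposition:
Bags: B1 = {b, c, d}  B2 = {a, b, d}
Tree: B1–B2

The largest bag has 3 vertices, giving width 2; this decomposition certifies tw(G) ≤ 2. For the lower bound, G contains the cycle b–c–d–a–b, so G is not a forest; only forests have treewidth ≤ 1, hence tw(G) ≥ 2. Hence tw(G) = 2 exactly.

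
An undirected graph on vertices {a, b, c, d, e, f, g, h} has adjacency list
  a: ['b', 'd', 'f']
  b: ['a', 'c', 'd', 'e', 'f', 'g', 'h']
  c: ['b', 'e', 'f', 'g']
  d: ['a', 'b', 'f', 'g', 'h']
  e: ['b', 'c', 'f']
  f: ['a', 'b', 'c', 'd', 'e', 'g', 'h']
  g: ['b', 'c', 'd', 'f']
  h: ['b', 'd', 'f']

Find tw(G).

3

A width-3 tree decomposition is:
Bags: B1 = {b, c, e, f}  B2 = {b, c, f, g}  B3 = {b, d, f, g}  B4 = {a, b, d, f}  B5 = {b, d, f, h}
Tree: B1–B2, B2–B3, B3–B4, B4–B5
The largest bag has 4 vertices, giving width 3; this decomposition certifies tw(G) ≤ 3. Conversely, {b, d, f, g} is a clique of size 4, and the vertices of any clique must share a bag in every tree decomposition; so some bag has ≥ 4 vertices and tw(G) ≥ 3. Therefore the treewidth is 3.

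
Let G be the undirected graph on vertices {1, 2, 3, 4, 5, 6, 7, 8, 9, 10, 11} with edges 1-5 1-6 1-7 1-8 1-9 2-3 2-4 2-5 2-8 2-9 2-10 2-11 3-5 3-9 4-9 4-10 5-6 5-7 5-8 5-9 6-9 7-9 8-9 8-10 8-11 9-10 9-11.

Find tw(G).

A width-3 tree decomposition is:
Bags: B1 = {2, 8, 9, 11}  B2 = {2, 8, 9, 10}  B3 = {2, 5, 8, 9}  B4 = {2, 4, 9, 10}  B5 = {1, 5, 8, 9}  B6 = {1, 5, 7, 9}  B7 = {2, 3, 5, 9}  B8 = {1, 5, 6, 9}
Tree: B1–B2, B1–B3, B2–B4, B3–B5, B5–B6, B3–B7, B5–B8
Every bag has size at most 4, so the width is 4 − 1 = 3 and tw(G) ≤ 3. For the lower bound, the 4 vertices {1, 5, 8, 9} are pairwise adjacent, and any tree decomposition puts a clique entirely inside one bag — forcing width ≥ 3. Hence tw(G) = 3 exactly.

3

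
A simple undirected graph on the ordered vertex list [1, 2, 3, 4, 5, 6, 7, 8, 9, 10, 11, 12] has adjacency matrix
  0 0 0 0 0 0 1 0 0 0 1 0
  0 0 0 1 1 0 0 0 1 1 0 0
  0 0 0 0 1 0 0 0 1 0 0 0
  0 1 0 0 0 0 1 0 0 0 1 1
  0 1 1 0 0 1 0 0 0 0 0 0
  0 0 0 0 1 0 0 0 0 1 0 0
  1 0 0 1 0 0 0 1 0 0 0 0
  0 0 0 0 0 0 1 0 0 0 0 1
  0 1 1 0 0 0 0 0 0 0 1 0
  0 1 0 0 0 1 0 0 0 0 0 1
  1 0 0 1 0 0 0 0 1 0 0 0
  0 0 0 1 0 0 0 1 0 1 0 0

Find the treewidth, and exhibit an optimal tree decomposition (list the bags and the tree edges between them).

Each bag holds 4 vertices, so the decomposition has width 3, which upper-bounds the treewidth. For the lower bound: the 4 vertex sets {3,5,6}, {9}, {2}, {4,10,11,12} are disjoint, each induces a connected subgraph, and every pair is joined by at least one edge of G. Contracting each set to a single vertex therefore yields K_{4} as a minor, and since treewidth is minor-monotone, tw(G) ≥ tw(K_{4}) = 3. Hence tw(G) = 3 exactly.

Treewidth 3.
Bags: B1 = {3, 5, 6, 9}  B2 = {2, 5, 6, 9}  B3 = {2, 6, 9, 10}  B4 = {2, 9, 10, 11}  B5 = {2, 4, 10, 11}  B6 = {4, 10, 11, 12}  B7 = {1, 4, 11, 12}  B8 = {1, 4, 7, 12}  B9 = {1, 7, 8, 12}
Tree: B1–B2, B2–B3, B3–B4, B4–B5, B5–B6, B6–B7, B7–B8, B8–B9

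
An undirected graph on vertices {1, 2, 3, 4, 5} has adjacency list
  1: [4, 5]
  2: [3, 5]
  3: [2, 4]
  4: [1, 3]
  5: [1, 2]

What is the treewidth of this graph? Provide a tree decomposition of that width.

Treewidth 2.
One optimal decomposition is:
Bags: B1 = {2, 3, 5}  B2 = {3, 4, 5}  B3 = {1, 4, 5}
Tree: B1–B2, B2–B3

The largest bag has 3 vertices, giving width 2; this decomposition certifies tw(G) ≤ 2. For the lower bound, G contains the cycle 5–2–3–4–1–5, so G is not a forest; only forests have treewidth ≤ 1, hence tw(G) ≥ 2. Combining the bounds, tw(G) = 2.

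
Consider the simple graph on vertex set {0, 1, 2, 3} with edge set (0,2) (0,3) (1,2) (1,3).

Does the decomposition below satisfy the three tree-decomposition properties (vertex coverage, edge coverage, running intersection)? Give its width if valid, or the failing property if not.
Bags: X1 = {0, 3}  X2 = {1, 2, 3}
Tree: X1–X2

A tree decomposition must satisfy three properties: every vertex lies in some bag; for every edge, both endpoints lie together in some bag; and for every vertex, the bags containing it form a connected subtree. Here edge (2,0) lies in no bag, so the decomposition is invalid.

No — edge (2,0) lies in no bag.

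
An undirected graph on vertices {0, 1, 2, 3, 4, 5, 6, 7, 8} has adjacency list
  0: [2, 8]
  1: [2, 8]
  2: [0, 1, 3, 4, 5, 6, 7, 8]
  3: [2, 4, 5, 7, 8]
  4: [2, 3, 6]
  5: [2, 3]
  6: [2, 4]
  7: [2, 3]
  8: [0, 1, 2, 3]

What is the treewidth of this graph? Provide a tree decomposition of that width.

Treewidth 2.
Bags: B1 = {2, 3, 4}  B2 = {2, 3, 5}  B3 = {2, 3, 7}  B4 = {2, 3, 8}  B5 = {0, 2, 8}  B6 = {1, 2, 8}  B7 = {2, 4, 6}
Tree: B1–B2, B2–B3, B3–B4, B4–B5, B5–B6, B1–B7

The largest bag has 3 vertices, giving width 2; this decomposition certifies tw(G) ≤ 2. For the lower bound, the 3 vertices {0, 2, 8} are pairwise adjacent, and any tree decomposition puts a clique entirely inside one bag — forcing width ≥ 2. Therefore the treewidth is 2.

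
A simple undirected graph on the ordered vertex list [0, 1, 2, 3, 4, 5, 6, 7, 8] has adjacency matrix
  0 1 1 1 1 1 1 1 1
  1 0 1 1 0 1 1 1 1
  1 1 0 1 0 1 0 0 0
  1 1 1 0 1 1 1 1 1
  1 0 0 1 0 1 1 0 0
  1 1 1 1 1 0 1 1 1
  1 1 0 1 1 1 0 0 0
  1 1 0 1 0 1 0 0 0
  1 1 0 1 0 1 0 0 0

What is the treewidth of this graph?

4

A width-4 tree decomposition is:
Bags: B1 = {0, 1, 3, 5, 8}  B2 = {0, 1, 3, 5, 6}  B3 = {0, 1, 2, 3, 5}  B4 = {0, 1, 3, 5, 7}  B5 = {0, 3, 4, 5, 6}
Tree: B1–B2, B1–B3, B3–B4, B2–B5
Every bag has size at most 5, so the width is 5 − 1 = 4 and tw(G) ≤ 4. Conversely, {0, 1, 3, 5, 8} is a clique of size 5, and the vertices of any clique must share a bag in every tree decomposition; so some bag has ≥ 5 vertices and tw(G) ≥ 4. The upper and lower bounds meet at 4, so that is the treewidth.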